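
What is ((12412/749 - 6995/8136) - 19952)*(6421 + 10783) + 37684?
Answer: -4882868286601/14238 ≈ -3.4295e+8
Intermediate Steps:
((12412/749 - 6995/8136) - 19952)*(6421 + 10783) + 37684 = ((12412*(1/749) - 6995*1/8136) - 19952)*17204 + 37684 = ((116/7 - 6995/8136) - 19952)*17204 + 37684 = (894811/56952 - 19952)*17204 + 37684 = -1135411493/56952*17204 + 37684 = -4883404831393/14238 + 37684 = -4882868286601/14238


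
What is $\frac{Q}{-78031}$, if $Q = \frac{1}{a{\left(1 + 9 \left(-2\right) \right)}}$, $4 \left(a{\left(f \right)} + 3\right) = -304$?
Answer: $\frac{1}{6164449} \approx 1.6222 \cdot 10^{-7}$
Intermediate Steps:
$a{\left(f \right)} = -79$ ($a{\left(f \right)} = -3 + \frac{1}{4} \left(-304\right) = -3 - 76 = -79$)
$Q = - \frac{1}{79}$ ($Q = \frac{1}{-79} = - \frac{1}{79} \approx -0.012658$)
$\frac{Q}{-78031} = - \frac{1}{79 \left(-78031\right)} = \left(- \frac{1}{79}\right) \left(- \frac{1}{78031}\right) = \frac{1}{6164449}$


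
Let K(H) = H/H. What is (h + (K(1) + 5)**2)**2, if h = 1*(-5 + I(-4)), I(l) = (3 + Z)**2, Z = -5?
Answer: 1225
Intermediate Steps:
K(H) = 1
I(l) = 4 (I(l) = (3 - 5)**2 = (-2)**2 = 4)
h = -1 (h = 1*(-5 + 4) = 1*(-1) = -1)
(h + (K(1) + 5)**2)**2 = (-1 + (1 + 5)**2)**2 = (-1 + 6**2)**2 = (-1 + 36)**2 = 35**2 = 1225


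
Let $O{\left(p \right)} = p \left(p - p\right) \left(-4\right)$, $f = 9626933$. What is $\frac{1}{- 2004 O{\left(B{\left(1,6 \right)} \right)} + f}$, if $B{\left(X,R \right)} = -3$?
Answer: $\frac{1}{9626933} \approx 1.0388 \cdot 10^{-7}$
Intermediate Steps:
$O{\left(p \right)} = 0$ ($O{\left(p \right)} = p 0 \left(-4\right) = 0 \left(-4\right) = 0$)
$\frac{1}{- 2004 O{\left(B{\left(1,6 \right)} \right)} + f} = \frac{1}{\left(-2004\right) 0 + 9626933} = \frac{1}{0 + 9626933} = \frac{1}{9626933}$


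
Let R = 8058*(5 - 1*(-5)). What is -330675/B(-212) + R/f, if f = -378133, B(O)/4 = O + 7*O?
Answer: 124492475055/2565254272 ≈ 48.530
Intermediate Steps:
B(O) = 32*O (B(O) = 4*(O + 7*O) = 4*(8*O) = 32*O)
R = 80580 (R = 8058*(5 + 5) = 8058*10 = 80580)
-330675/B(-212) + R/f = -330675/(32*(-212)) + 80580/(-378133) = -330675/(-6784) + 80580*(-1/378133) = -330675*(-1/6784) - 80580/378133 = 330675/6784 - 80580/378133 = 124492475055/2565254272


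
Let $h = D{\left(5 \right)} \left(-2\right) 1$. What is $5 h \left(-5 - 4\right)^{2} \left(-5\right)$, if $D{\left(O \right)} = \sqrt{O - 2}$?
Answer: $4050 \sqrt{3} \approx 7014.8$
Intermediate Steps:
$D{\left(O \right)} = \sqrt{-2 + O}$
$h = - 2 \sqrt{3}$ ($h = \sqrt{-2 + 5} \left(-2\right) 1 = \sqrt{3} \left(-2\right) 1 = - 2 \sqrt{3} \cdot 1 = - 2 \sqrt{3} \approx -3.4641$)
$5 h \left(-5 - 4\right)^{2} \left(-5\right) = 5 - 2 \sqrt{3} \left(-5 - 4\right)^{2} \left(-5\right) = 5 - 2 \sqrt{3} \left(-9\right)^{2} \left(-5\right) = 5 - 2 \sqrt{3} \cdot 81 \left(-5\right) = 5 - 2 \sqrt{3} \left(-405\right) = 5 \cdot 810 \sqrt{3} = 4050 \sqrt{3}$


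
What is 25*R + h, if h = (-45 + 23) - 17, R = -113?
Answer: -2864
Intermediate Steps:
h = -39 (h = -22 - 17 = -39)
25*R + h = 25*(-113) - 39 = -2825 - 39 = -2864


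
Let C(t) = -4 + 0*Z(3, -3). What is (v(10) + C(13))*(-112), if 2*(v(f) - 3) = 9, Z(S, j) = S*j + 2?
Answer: -392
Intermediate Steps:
Z(S, j) = 2 + S*j
v(f) = 15/2 (v(f) = 3 + (1/2)*9 = 3 + 9/2 = 15/2)
C(t) = -4 (C(t) = -4 + 0*(2 + 3*(-3)) = -4 + 0*(2 - 9) = -4 + 0*(-7) = -4 + 0 = -4)
(v(10) + C(13))*(-112) = (15/2 - 4)*(-112) = (7/2)*(-112) = -392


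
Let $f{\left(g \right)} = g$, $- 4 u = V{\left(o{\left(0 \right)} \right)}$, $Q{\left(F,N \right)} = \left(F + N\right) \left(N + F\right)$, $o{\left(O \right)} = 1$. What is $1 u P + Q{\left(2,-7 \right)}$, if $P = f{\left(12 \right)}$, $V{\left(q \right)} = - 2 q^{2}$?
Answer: $31$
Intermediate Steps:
$Q{\left(F,N \right)} = \left(F + N\right)^{2}$ ($Q{\left(F,N \right)} = \left(F + N\right) \left(F + N\right) = \left(F + N\right)^{2}$)
$u = \frac{1}{2}$ ($u = - \frac{\left(-2\right) 1^{2}}{4} = - \frac{\left(-2\right) 1}{4} = \left(- \frac{1}{4}\right) \left(-2\right) = \frac{1}{2} \approx 0.5$)
$P = 12$
$1 u P + Q{\left(2,-7 \right)} = 1 \cdot \frac{1}{2} \cdot 12 + \left(2 - 7\right)^{2} = \frac{1}{2} \cdot 12 + \left(-5\right)^{2} = 6 + 25 = 31$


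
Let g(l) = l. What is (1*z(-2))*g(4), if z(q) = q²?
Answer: 16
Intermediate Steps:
(1*z(-2))*g(4) = (1*(-2)²)*4 = (1*4)*4 = 4*4 = 16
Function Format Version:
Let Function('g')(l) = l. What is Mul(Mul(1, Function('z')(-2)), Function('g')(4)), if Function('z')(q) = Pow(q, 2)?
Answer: 16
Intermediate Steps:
Mul(Mul(1, Function('z')(-2)), Function('g')(4)) = Mul(Mul(1, Pow(-2, 2)), 4) = Mul(Mul(1, 4), 4) = Mul(4, 4) = 16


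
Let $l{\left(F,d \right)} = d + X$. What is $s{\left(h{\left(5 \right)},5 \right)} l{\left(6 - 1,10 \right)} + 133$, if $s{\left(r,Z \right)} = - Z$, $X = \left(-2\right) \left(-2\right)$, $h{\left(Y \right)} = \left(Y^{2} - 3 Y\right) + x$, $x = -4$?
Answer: $63$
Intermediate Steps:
$h{\left(Y \right)} = -4 + Y^{2} - 3 Y$ ($h{\left(Y \right)} = \left(Y^{2} - 3 Y\right) - 4 = -4 + Y^{2} - 3 Y$)
$X = 4$
$l{\left(F,d \right)} = 4 + d$ ($l{\left(F,d \right)} = d + 4 = 4 + d$)
$s{\left(h{\left(5 \right)},5 \right)} l{\left(6 - 1,10 \right)} + 133 = \left(-1\right) 5 \left(4 + 10\right) + 133 = \left(-5\right) 14 + 133 = -70 + 133 = 63$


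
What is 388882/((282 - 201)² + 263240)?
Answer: 388882/269801 ≈ 1.4414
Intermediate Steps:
388882/((282 - 201)² + 263240) = 388882/(81² + 263240) = 388882/(6561 + 263240) = 388882/269801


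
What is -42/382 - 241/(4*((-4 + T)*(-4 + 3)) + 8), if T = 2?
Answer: -46367/3056 ≈ -15.172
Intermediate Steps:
-42/382 - 241/(4*((-4 + T)*(-4 + 3)) + 8) = -42/382 - 241/(4*((-4 + 2)*(-4 + 3)) + 8) = -42*1/382 - 241/(4*(-2*(-1)) + 8) = -21/191 - 241/(4*2 + 8) = -21/191 - 241/(8 + 8) = -21/191 - 241/16 = -46367/3056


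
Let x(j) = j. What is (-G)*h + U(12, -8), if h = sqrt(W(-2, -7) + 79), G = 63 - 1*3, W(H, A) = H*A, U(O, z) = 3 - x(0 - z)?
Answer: -5 - 60*sqrt(93) ≈ -583.62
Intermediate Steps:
U(O, z) = 3 + z (U(O, z) = 3 - (0 - z) = 3 - (-1)*z = 3 + z)
W(H, A) = A*H
G = 60 (G = 63 - 3 = 60)
h = sqrt(93) (h = sqrt(-7*(-2) + 79) = sqrt(14 + 79) = sqrt(93) ≈ 9.6436)
(-G)*h + U(12, -8) = (-1*60)*sqrt(93) + (3 - 8) = -60*sqrt(93) - 5 = -5 - 60*sqrt(93)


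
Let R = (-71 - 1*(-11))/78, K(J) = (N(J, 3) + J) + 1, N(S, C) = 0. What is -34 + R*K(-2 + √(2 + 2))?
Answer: -452/13 ≈ -34.769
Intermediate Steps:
K(J) = 1 + J (K(J) = (0 + J) + 1 = J + 1 = 1 + J)
R = -10/13 (R = (-71 + 11)*(1/78) = -60*1/78 = -10/13 ≈ -0.76923)
-34 + R*K(-2 + √(2 + 2)) = -34 - 10*(1 + (-2 + √(2 + 2)))/13 = -34 - 10*(1 + (-2 + √4))/13 = -34 - 10*(1 + (-2 + 2))/13 = -34 - 10*(1 + 0)/13 = -34 - 10/13*1 = -34 - 10/13 = -452/13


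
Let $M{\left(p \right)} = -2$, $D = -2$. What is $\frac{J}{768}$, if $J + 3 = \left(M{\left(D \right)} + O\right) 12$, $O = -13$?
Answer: $- \frac{61}{256} \approx -0.23828$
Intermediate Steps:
$J = -183$ ($J = -3 + \left(-2 - 13\right) 12 = -3 - 180 = -183$)
$\frac{J}{768} = - \frac{183}{768} = \left(-183\right) \frac{1}{768} = - \frac{61}{256}$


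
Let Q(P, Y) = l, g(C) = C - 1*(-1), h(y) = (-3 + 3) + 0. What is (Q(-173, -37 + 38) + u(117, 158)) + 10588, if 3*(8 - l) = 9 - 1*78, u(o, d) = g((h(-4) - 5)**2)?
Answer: 10645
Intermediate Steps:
h(y) = 0 (h(y) = 0 + 0 = 0)
g(C) = 1 + C (g(C) = C + 1 = 1 + C)
u(o, d) = 26 (u(o, d) = 1 + (0 - 5)**2 = 1 + (-5)**2 = 1 + 25 = 26)
l = 31 (l = 8 - (9 - 1*78)/3 = 8 - (9 - 78)/3 = 8 - 1/3*(-69) = 8 + 23 = 31)
Q(P, Y) = 31
(Q(-173, -37 + 38) + u(117, 158)) + 10588 = (31 + 26) + 10588 = 57 + 10588 = 10645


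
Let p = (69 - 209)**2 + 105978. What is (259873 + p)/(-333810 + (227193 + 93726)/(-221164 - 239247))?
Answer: -177465880361/153690116829 ≈ -1.1547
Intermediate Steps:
p = 125578 (p = (-140)**2 + 105978 = 19600 + 105978 = 125578)
(259873 + p)/(-333810 + (227193 + 93726)/(-221164 - 239247)) = (259873 + 125578)/(-333810 + (227193 + 93726)/(-221164 - 239247)) = 385451/(-333810 + 320919/(-460411)) = 385451/(-333810 + 320919*(-1/460411)) = 385451/(-333810 - 320919/460411) = 385451/(-153690116829/460411) = 385451*(-460411/153690116829) = -177465880361/153690116829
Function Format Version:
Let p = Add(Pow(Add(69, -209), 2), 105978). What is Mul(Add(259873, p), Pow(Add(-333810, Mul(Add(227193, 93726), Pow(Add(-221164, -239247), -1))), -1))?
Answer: Rational(-177465880361, 153690116829) ≈ -1.1547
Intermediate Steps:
p = 125578 (p = Add(Pow(-140, 2), 105978) = Add(19600, 105978) = 125578)
Mul(Add(259873, p), Pow(Add(-333810, Mul(Add(227193, 93726), Pow(Add(-221164, -239247), -1))), -1)) = Mul(Add(259873, 125578), Pow(Add(-333810, Mul(Add(227193, 93726), Pow(Add(-221164, -239247), -1))), -1)) = Mul(385451, Pow(Add(-333810, Mul(320919, Pow(-460411, -1))), -1)) = Mul(385451, Pow(Add(-333810, Mul(320919, Rational(-1, 460411))), -1)) = Mul(385451, Pow(Add(-333810, Rational(-320919, 460411)), -1)) = Mul(385451, Pow(Rational(-153690116829, 460411), -1)) = Mul(385451, Rational(-460411, 153690116829)) = Rational(-177465880361, 153690116829)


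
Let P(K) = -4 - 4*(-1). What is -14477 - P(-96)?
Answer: -14477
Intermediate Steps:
P(K) = 0 (P(K) = -4 + 4 = 0)
-14477 - P(-96) = -14477 - 1*0 = -14477 + 0 = -14477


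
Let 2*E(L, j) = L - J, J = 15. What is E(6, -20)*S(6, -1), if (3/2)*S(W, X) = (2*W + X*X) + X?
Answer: -36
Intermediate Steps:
E(L, j) = -15/2 + L/2 (E(L, j) = (L - 1*15)/2 = (L - 15)/2 = (-15 + L)/2 = -15/2 + L/2)
S(W, X) = 2*X/3 + 2*X²/3 + 4*W/3 (S(W, X) = 2*((2*W + X*X) + X)/3 = 2*((2*W + X²) + X)/3 = 2*((X² + 2*W) + X)/3 = 2*(X + X² + 2*W)/3 = 2*X/3 + 2*X²/3 + 4*W/3)
E(6, -20)*S(6, -1) = (-15/2 + (½)*6)*((⅔)*(-1) + (⅔)*(-1)² + (4/3)*6) = (-15/2 + 3)*(-⅔ + (⅔)*1 + 8) = -9*(-⅔ + ⅔ + 8)/2 = -9/2*8 = -36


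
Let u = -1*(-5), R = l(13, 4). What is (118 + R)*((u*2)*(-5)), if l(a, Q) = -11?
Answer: -5350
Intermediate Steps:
R = -11
u = 5
(118 + R)*((u*2)*(-5)) = (118 - 11)*((5*2)*(-5)) = 107*(10*(-5)) = 107*(-50) = -5350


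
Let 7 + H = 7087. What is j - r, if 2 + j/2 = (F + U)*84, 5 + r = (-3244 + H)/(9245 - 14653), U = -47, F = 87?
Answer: 9087751/1352 ≈ 6721.7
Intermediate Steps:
H = 7080 (H = -7 + 7087 = 7080)
r = -7719/1352 (r = -5 + (-3244 + 7080)/(9245 - 14653) = -5 + 3836/(-5408) = -5 + 3836*(-1/5408) = -5 - 959/1352 = -7719/1352 ≈ -5.7093)
j = 6716 (j = -4 + 2*((87 - 47)*84) = -4 + 2*(40*84) = -4 + 2*3360 = -4 + 6720 = 6716)
j - r = 6716 - 1*(-7719/1352) = 6716 + 7719/1352 = 9087751/1352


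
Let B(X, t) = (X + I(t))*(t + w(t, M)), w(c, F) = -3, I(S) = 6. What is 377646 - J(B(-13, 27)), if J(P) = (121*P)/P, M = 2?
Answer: 377525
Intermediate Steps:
B(X, t) = (-3 + t)*(6 + X) (B(X, t) = (X + 6)*(t - 3) = (6 + X)*(-3 + t) = (-3 + t)*(6 + X))
J(P) = 121
377646 - J(B(-13, 27)) = 377646 - 1*121 = 377646 - 121 = 377525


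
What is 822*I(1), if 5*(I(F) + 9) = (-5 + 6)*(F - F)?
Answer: -7398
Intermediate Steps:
I(F) = -9 (I(F) = -9 + ((-5 + 6)*(F - F))/5 = -9 + (1*0)/5 = -9 + (⅕)*0 = -9 + 0 = -9)
822*I(1) = 822*(-9) = -7398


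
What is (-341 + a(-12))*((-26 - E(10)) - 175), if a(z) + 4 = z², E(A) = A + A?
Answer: 44421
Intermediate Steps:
E(A) = 2*A
a(z) = -4 + z²
(-341 + a(-12))*((-26 - E(10)) - 175) = (-341 + (-4 + (-12)²))*((-26 - 2*10) - 175) = (-341 + (-4 + 144))*((-26 - 1*20) - 175) = (-341 + 140)*((-26 - 20) - 175) = -201*(-46 - 175) = -201*(-221) = 44421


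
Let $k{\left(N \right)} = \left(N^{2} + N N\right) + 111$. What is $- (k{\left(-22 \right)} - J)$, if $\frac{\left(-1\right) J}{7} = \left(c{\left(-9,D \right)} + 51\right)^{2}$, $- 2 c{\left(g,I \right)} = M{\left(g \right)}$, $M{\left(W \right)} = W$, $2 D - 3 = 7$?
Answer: $- \frac{90563}{4} \approx -22641.0$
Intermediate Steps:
$D = 5$ ($D = \frac{3}{2} + \frac{1}{2} \cdot 7 = \frac{3}{2} + \frac{7}{2} = 5$)
$c{\left(g,I \right)} = - \frac{g}{2}$
$k{\left(N \right)} = 111 + 2 N^{2}$ ($k{\left(N \right)} = \left(N^{2} + N^{2}\right) + 111 = 2 N^{2} + 111 = 111 + 2 N^{2}$)
$J = - \frac{86247}{4}$ ($J = - 7 \left(\left(- \frac{1}{2}\right) \left(-9\right) + 51\right)^{2} = - 7 \left(\frac{9}{2} + 51\right)^{2} = - 7 \left(\frac{111}{2}\right)^{2} = \left(-7\right) \frac{12321}{4} = - \frac{86247}{4} \approx -21562.0$)
$- (k{\left(-22 \right)} - J) = - (\left(111 + 2 \left(-22\right)^{2}\right) - - \frac{86247}{4}) = - (\left(111 + 2 \cdot 484\right) + \frac{86247}{4}) = - (\left(111 + 968\right) + \frac{86247}{4}) = - (1079 + \frac{86247}{4}) = \left(-1\right) \frac{90563}{4} = - \frac{90563}{4}$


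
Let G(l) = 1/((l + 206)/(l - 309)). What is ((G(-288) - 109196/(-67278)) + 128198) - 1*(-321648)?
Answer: 1240878866227/2758398 ≈ 4.4986e+5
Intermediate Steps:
G(l) = (-309 + l)/(206 + l) (G(l) = 1/((206 + l)/(-309 + l)) = (-309 + l)/(206 + l))
((G(-288) - 109196/(-67278)) + 128198) - 1*(-321648) = (((-309 - 288)/(206 - 288) - 109196/(-67278)) + 128198) - 1*(-321648) = ((-597/(-82) - 109196*(-1/67278)) + 128198) + 321648 = ((-1/82*(-597) + 54598/33639) + 128198) + 321648 = ((597/82 + 54598/33639) + 128198) + 321648 = (24559519/2758398 + 128198) + 321648 = 353645666323/2758398 + 321648 = 1240878866227/2758398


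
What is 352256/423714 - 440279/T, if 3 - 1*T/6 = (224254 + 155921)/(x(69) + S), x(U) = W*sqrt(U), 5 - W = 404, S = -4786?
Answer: -6403299593704565047/7323539829587928 - 7420649384575*sqrt(69)/103704949512 ≈ -1468.7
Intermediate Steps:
W = -399 (W = 5 - 1*404 = 5 - 404 = -399)
x(U) = -399*sqrt(U)
T = 18 - 2281050/(-4786 - 399*sqrt(69)) (T = 18 - 6*(224254 + 155921)/(-399*sqrt(69) - 4786) = 18 - 2281050/(-4786 - 399*sqrt(69)) ≈ 299.60)
352256/423714 - 440279/T = 352256/423714 - 440279/(11131681986/11920927 - 910138950*sqrt(69)/11920927) = 352256*(1/423714) - 440279/(11131681986/11920927 - 910138950*sqrt(69)/11920927) = 176128/211857 - 440279/(11131681986/11920927 - 910138950*sqrt(69)/11920927)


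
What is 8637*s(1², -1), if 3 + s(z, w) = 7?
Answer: 34548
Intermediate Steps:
s(z, w) = 4 (s(z, w) = -3 + 7 = 4)
8637*s(1², -1) = 8637*4 = 34548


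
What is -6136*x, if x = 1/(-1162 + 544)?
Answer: 3068/309 ≈ 9.9288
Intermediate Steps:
x = -1/618 (x = 1/(-618) = -1/618 ≈ -0.0016181)
-6136*x = -6136*(-1/618) = 3068/309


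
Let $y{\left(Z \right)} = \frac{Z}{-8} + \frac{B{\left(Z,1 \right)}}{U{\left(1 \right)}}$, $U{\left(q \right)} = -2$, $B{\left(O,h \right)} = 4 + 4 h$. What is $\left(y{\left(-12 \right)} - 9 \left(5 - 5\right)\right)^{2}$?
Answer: $\frac{25}{4} \approx 6.25$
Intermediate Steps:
$y{\left(Z \right)} = -4 - \frac{Z}{8}$ ($y{\left(Z \right)} = \frac{Z}{-8} + \frac{4 + 4 \cdot 1}{-2} = Z \left(- \frac{1}{8}\right) + \left(4 + 4\right) \left(- \frac{1}{2}\right) = - \frac{Z}{8} + 8 \left(- \frac{1}{2}\right) = - \frac{Z}{8} - 4 = -4 - \frac{Z}{8}$)
$\left(y{\left(-12 \right)} - 9 \left(5 - 5\right)\right)^{2} = \left(\left(-4 - - \frac{3}{2}\right) - 9 \left(5 - 5\right)\right)^{2} = \left(\left(-4 + \frac{3}{2}\right) - 0\right)^{2} = \left(- \frac{5}{2} + 0\right)^{2} = \left(- \frac{5}{2}\right)^{2} = \frac{25}{4}$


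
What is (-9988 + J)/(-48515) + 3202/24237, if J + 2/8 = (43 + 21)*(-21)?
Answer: 1720019093/4703432220 ≈ 0.36569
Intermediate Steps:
J = -5377/4 (J = -¼ + (43 + 21)*(-21) = -¼ + 64*(-21) = -¼ - 1344 = -5377/4 ≈ -1344.3)
(-9988 + J)/(-48515) + 3202/24237 = (-9988 - 5377/4)/(-48515) + 3202/24237 = -45329/4*(-1/48515) + 3202*(1/24237) = 45329/194060 + 3202/24237 = 1720019093/4703432220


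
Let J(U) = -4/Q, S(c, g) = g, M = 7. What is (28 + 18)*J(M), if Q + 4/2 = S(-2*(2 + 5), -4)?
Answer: 92/3 ≈ 30.667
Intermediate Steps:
Q = -6 (Q = -2 - 4 = -6)
J(U) = ⅔ (J(U) = -4/(-6) = -4*(-⅙) = ⅔)
(28 + 18)*J(M) = (28 + 18)*(⅔) = 46*(⅔) = 92/3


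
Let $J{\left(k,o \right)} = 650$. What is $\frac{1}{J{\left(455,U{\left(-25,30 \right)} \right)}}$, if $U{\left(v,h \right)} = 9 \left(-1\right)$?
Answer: $\frac{1}{650} \approx 0.0015385$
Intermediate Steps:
$U{\left(v,h \right)} = -9$
$\frac{1}{J{\left(455,U{\left(-25,30 \right)} \right)}} = \frac{1}{650}$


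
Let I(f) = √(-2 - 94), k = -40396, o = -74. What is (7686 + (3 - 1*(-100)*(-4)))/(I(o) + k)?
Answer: -73611611/407959228 - 7289*I*√6/407959228 ≈ -0.18044 - 4.3765e-5*I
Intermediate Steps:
I(f) = 4*I*√6 (I(f) = √(-96) = 4*I*√6)
(7686 + (3 - 1*(-100)*(-4)))/(I(o) + k) = (7686 + (3 - 1*(-100)*(-4)))/(4*I*√6 - 40396) = (7686 + (3 + 100*(-4)))/(-40396 + 4*I*√6) = (7686 + (3 - 400))/(-40396 + 4*I*√6) = (7686 - 397)/(-40396 + 4*I*√6) = 7289/(-40396 + 4*I*√6)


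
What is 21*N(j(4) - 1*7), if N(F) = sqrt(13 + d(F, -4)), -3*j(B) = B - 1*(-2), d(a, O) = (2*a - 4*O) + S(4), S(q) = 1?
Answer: 42*sqrt(3) ≈ 72.746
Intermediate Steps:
d(a, O) = 1 - 4*O + 2*a (d(a, O) = (2*a - 4*O) + 1 = (-4*O + 2*a) + 1 = 1 - 4*O + 2*a)
j(B) = -2/3 - B/3 (j(B) = -(B - 1*(-2))/3 = -(B + 2)/3 = -(2 + B)/3 = -2/3 - B/3)
N(F) = sqrt(30 + 2*F) (N(F) = sqrt(13 + (1 - 4*(-4) + 2*F)) = sqrt(13 + (1 + 16 + 2*F)) = sqrt(13 + (17 + 2*F)) = sqrt(30 + 2*F))
21*N(j(4) - 1*7) = 21*sqrt(30 + 2*((-2/3 - 1/3*4) - 1*7)) = 21*sqrt(30 + 2*((-2/3 - 4/3) - 7)) = 21*sqrt(30 + 2*(-2 - 7)) = 21*sqrt(30 + 2*(-9)) = 21*sqrt(30 - 18) = 21*sqrt(12) = 21*(2*sqrt(3)) = 42*sqrt(3)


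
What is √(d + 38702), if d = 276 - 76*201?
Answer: √23702 ≈ 153.95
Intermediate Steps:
d = -15000 (d = 276 - 15276 = -15000)
√(d + 38702) = √(-15000 + 38702) = √23702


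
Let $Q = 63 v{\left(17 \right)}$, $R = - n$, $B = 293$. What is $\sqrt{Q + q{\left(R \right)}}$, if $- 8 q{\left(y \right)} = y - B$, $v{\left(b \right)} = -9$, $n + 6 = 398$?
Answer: $\frac{i \sqrt{7702}}{4} \approx 21.94 i$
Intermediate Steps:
$n = 392$ ($n = -6 + 398 = 392$)
$R = -392$ ($R = \left(-1\right) 392 = -392$)
$Q = -567$ ($Q = 63 \left(-9\right) = -567$)
$q{\left(y \right)} = \frac{293}{8} - \frac{y}{8}$ ($q{\left(y \right)} = - \frac{y - 293}{8} = - \frac{-293 + y}{8} = \frac{293}{8} - \frac{y}{8}$)
$\sqrt{Q + q{\left(R \right)}} = \sqrt{-567 + \left(\frac{293}{8} - -49\right)} = \sqrt{-567 + \left(\frac{293}{8} + 49\right)} = \sqrt{-567 + \frac{685}{8}} = \sqrt{- \frac{3851}{8}} = \frac{i \sqrt{7702}}{4}$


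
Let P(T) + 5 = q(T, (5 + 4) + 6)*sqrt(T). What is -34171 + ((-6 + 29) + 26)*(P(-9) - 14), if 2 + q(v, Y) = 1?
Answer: -35102 - 147*I ≈ -35102.0 - 147.0*I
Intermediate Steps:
q(v, Y) = -1 (q(v, Y) = -2 + 1 = -1)
P(T) = -5 - sqrt(T)
-34171 + ((-6 + 29) + 26)*(P(-9) - 14) = -34171 + ((-6 + 29) + 26)*((-5 - sqrt(-9)) - 14) = -34171 + (23 + 26)*((-5 - 3*I) - 14) = -34171 + 49*((-5 - 3*I) - 14) = -34171 + 49*(-19 - 3*I) = -34171 + (-931 - 147*I) = -35102 - 147*I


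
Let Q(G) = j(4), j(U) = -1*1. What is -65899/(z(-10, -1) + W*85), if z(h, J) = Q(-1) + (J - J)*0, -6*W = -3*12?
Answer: -65899/509 ≈ -129.47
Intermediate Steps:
j(U) = -1
Q(G) = -1
W = 6 (W = -(-1)*12/2 = -1/6*(-36) = 6)
z(h, J) = -1 (z(h, J) = -1 + (J - J)*0 = -1 + 0*0 = -1 + 0 = -1)
-65899/(z(-10, -1) + W*85) = -65899/(-1 + 6*85) = -65899/(-1 + 510) = -65899/509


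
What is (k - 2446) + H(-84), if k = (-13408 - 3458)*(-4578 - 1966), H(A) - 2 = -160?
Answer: 110368500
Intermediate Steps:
H(A) = -158 (H(A) = 2 - 160 = -158)
k = 110371104 (k = -16866*(-6544) = 110371104)
(k - 2446) + H(-84) = (110371104 - 2446) - 158 = 110368658 - 158 = 110368500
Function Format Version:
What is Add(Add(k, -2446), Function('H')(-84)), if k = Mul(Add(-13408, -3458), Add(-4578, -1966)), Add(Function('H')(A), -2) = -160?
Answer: 110368500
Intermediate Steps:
Function('H')(A) = -158 (Function('H')(A) = Add(2, -160) = -158)
k = 110371104 (k = Mul(-16866, -6544) = 110371104)
Add(Add(k, -2446), Function('H')(-84)) = Add(Add(110371104, -2446), -158) = Add(110368658, -158) = 110368500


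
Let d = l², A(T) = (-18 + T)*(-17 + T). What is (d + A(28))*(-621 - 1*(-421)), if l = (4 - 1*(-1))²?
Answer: -147000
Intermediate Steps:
l = 25 (l = (4 + 1)² = 5² = 25)
d = 625 (d = 25² = 625)
(d + A(28))*(-621 - 1*(-421)) = (625 + (306 + 28² - 35*28))*(-621 - 1*(-421)) = (625 + (306 + 784 - 980))*(-621 + 421) = (625 + 110)*(-200) = 735*(-200) = -147000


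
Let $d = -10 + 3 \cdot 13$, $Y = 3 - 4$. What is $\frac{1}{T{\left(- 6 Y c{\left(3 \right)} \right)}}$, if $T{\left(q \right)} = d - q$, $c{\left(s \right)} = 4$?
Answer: $\frac{1}{5} \approx 0.2$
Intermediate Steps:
$Y = -1$
$d = 29$ ($d = -10 + 39 = 29$)
$T{\left(q \right)} = 29 - q$
$\frac{1}{T{\left(- 6 Y c{\left(3 \right)} \right)}} = \frac{1}{29 - \left(-6\right) \left(-1\right) 4} = \frac{1}{29 - 6 \cdot 4} = \frac{1}{29 - 24} = \frac{1}{5}$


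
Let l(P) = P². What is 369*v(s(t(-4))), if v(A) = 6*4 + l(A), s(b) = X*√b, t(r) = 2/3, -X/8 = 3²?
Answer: 1284120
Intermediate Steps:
X = -72 (X = -8*3² = -8*9 = -72)
t(r) = ⅔ (t(r) = 2*(⅓) = ⅔)
s(b) = -72*√b
v(A) = 24 + A² (v(A) = 6*4 + A² = 24 + A²)
369*v(s(t(-4))) = 369*(24 + (-24*√6)²) = 369*(24 + 3456) = 369*3480 = 1284120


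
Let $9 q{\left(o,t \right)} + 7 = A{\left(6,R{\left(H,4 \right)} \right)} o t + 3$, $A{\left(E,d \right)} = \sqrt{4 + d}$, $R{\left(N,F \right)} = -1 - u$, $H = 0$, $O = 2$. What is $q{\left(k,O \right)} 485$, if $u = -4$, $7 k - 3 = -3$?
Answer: $- \frac{1940}{9} \approx -215.56$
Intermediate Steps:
$k = 0$ ($k = \frac{3}{7} + \frac{1}{7} \left(-3\right) = \frac{3}{7} - \frac{3}{7} = 0$)
$R{\left(N,F \right)} = 3$ ($R{\left(N,F \right)} = -1 - -4 = -1 + 4 = 3$)
$q{\left(o,t \right)} = - \frac{4}{9} + \frac{o t \sqrt{7}}{9}$ ($q{\left(o,t \right)} = - \frac{7}{9} + \frac{\sqrt{4 + 3} o t + 3}{9} = - \frac{7}{9} + \frac{\sqrt{7} o t + 3}{9} = - \frac{7}{9} + \frac{o \sqrt{7} t + 3}{9} = - \frac{7}{9} + \frac{o t \sqrt{7} + 3}{9} = - \frac{7}{9} + \frac{3 + o t \sqrt{7}}{9} = - \frac{7}{9} + \left(\frac{1}{3} + \frac{o t \sqrt{7}}{9}\right) = - \frac{4}{9} + \frac{o t \sqrt{7}}{9}$)
$q{\left(k,O \right)} 485 = \left(- \frac{4}{9} + \frac{1}{9} \cdot 0 \cdot 2 \sqrt{7}\right) 485 = \left(- \frac{4}{9} + 0\right) 485 = \left(- \frac{4}{9}\right) 485 = - \frac{1940}{9}$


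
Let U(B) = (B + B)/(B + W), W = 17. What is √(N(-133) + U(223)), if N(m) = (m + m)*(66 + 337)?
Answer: I*√385906110/60 ≈ 327.41*I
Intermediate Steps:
N(m) = 806*m (N(m) = (2*m)*403 = 806*m)
U(B) = 2*B/(17 + B) (U(B) = (B + B)/(B + 17) = (2*B)/(17 + B) = 2*B/(17 + B))
√(N(-133) + U(223)) = √(806*(-133) + 2*223/(17 + 223)) = √(-107198 + 2*223/240) = √(-107198 + 2*223*(1/240)) = √(-107198 + 223/120) = √(-12863537/120) = I*√385906110/60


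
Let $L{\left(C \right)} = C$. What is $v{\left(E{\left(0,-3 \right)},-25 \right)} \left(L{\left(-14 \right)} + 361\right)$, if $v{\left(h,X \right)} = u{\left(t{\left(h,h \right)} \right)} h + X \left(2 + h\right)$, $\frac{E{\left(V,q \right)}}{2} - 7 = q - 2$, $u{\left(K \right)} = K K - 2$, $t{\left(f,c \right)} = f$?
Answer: $-32618$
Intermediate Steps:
$u{\left(K \right)} = -2 + K^{2}$ ($u{\left(K \right)} = K^{2} - 2 = -2 + K^{2}$)
$E{\left(V,q \right)} = 10 + 2 q$ ($E{\left(V,q \right)} = 14 + 2 \left(q - 2\right) = 14 + 2 \left(-2 + q\right) = 14 + \left(-4 + 2 q\right) = 10 + 2 q$)
$v{\left(h,X \right)} = X \left(2 + h\right) + h \left(-2 + h^{2}\right)$ ($v{\left(h,X \right)} = \left(-2 + h^{2}\right) h + X \left(2 + h\right) = h \left(-2 + h^{2}\right) + X \left(2 + h\right) = X \left(2 + h\right) + h \left(-2 + h^{2}\right)$)
$v{\left(E{\left(0,-3 \right)},-25 \right)} \left(L{\left(-14 \right)} + 361\right) = \left(2 \left(-25\right) - 25 \left(10 + 2 \left(-3\right)\right) + \left(10 + 2 \left(-3\right)\right) \left(-2 + \left(10 + 2 \left(-3\right)\right)^{2}\right)\right) \left(-14 + 361\right) = \left(-50 - 25 \left(10 - 6\right) + \left(10 - 6\right) \left(-2 + \left(10 - 6\right)^{2}\right)\right) 347 = \left(-50 - 100 + 4 \left(-2 + 4^{2}\right)\right) 347 = \left(-50 - 100 + 4 \left(-2 + 16\right)\right) 347 = \left(-50 - 100 + 4 \cdot 14\right) 347 = \left(-50 - 100 + 56\right) 347 = \left(-94\right) 347 = -32618$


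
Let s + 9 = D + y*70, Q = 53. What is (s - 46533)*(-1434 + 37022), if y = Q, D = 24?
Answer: -1523451104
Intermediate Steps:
y = 53
s = 3725 (s = -9 + (24 + 53*70) = -9 + (24 + 3710) = -9 + 3734 = 3725)
(s - 46533)*(-1434 + 37022) = (3725 - 46533)*(-1434 + 37022) = -42808*35588 = -1523451104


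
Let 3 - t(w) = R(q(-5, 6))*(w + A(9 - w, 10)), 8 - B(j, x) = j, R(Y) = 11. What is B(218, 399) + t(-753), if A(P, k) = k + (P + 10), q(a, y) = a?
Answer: -526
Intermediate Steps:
A(P, k) = 10 + P + k (A(P, k) = k + (10 + P) = 10 + P + k)
B(j, x) = 8 - j
t(w) = -316 (t(w) = 3 - 11*(w + (10 + (9 - w) + 10)) = 3 - 11*(w + (29 - w)) = 3 - 11*29 = 3 - 1*319 = 3 - 319 = -316)
B(218, 399) + t(-753) = (8 - 1*218) - 316 = (8 - 218) - 316 = -210 - 316 = -526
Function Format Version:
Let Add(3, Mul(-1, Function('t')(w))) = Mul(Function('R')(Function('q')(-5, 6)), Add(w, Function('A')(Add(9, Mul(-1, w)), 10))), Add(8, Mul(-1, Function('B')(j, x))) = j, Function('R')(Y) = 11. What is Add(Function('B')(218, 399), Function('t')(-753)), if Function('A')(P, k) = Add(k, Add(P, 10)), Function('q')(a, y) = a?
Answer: -526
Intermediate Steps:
Function('A')(P, k) = Add(10, P, k) (Function('A')(P, k) = Add(k, Add(10, P)) = Add(10, P, k))
Function('B')(j, x) = Add(8, Mul(-1, j))
Function('t')(w) = -316 (Function('t')(w) = Add(3, Mul(-1, Mul(11, Add(w, Add(10, Add(9, Mul(-1, w)), 10))))) = Add(3, Mul(-1, Mul(11, Add(w, Add(29, Mul(-1, w)))))) = Add(3, Mul(-1, Mul(11, 29))) = Add(3, Mul(-1, 319)) = Add(3, -319) = -316)
Add(Function('B')(218, 399), Function('t')(-753)) = Add(Add(8, Mul(-1, 218)), -316) = Add(Add(8, -218), -316) = Add(-210, -316) = -526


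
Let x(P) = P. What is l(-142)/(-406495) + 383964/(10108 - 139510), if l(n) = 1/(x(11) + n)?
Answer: -486819221909/164065853445 ≈ -2.9672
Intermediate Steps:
l(n) = 1/(11 + n)
l(-142)/(-406495) + 383964/(10108 - 139510) = 1/((11 - 142)*(-406495)) + 383964/(10108 - 139510) = -1/406495/(-131) + 383964/(-129402) = -1/131*(-1/406495) + 383964*(-1/129402) = 1/53250845 - 9142/3081 = -486819221909/164065853445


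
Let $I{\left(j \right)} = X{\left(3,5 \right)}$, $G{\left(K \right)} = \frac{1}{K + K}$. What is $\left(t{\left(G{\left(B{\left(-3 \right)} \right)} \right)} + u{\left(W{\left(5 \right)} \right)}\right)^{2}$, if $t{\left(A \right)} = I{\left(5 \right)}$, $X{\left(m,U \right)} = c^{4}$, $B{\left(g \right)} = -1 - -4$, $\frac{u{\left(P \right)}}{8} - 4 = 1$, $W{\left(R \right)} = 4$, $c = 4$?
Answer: $87616$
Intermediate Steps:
$u{\left(P \right)} = 40$ ($u{\left(P \right)} = 32 + 8 \cdot 1 = 32 + 8 = 40$)
$B{\left(g \right)} = 3$ ($B{\left(g \right)} = -1 + 4 = 3$)
$G{\left(K \right)} = \frac{1}{2 K}$
$X{\left(m,U \right)} = 256$ ($X{\left(m,U \right)} = 4^{4} = 256$)
$I{\left(j \right)} = 256$
$t{\left(A \right)} = 256$
$\left(t{\left(G{\left(B{\left(-3 \right)} \right)} \right)} + u{\left(W{\left(5 \right)} \right)}\right)^{2} = \left(256 + 40\right)^{2} = 296^{2} = 87616$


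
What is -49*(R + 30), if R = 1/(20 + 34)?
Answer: -79429/54 ≈ -1470.9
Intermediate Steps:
R = 1/54 ≈ 0.018519
-49*(R + 30) = -49*(1/54 + 30) = -49*1621/54 = -79429/54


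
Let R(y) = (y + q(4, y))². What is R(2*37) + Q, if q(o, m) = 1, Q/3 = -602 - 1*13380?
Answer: -36321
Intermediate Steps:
Q = -41946 (Q = 3*(-602 - 1*13380) = 3*(-602 - 13380) = 3*(-13982) = -41946)
R(y) = (1 + y)² (R(y) = (y + 1)² = (1 + y)²)
R(2*37) + Q = (1 + 2*37)² - 41946 = (1 + 74)² - 41946 = 75² - 41946 = 5625 - 41946 = -36321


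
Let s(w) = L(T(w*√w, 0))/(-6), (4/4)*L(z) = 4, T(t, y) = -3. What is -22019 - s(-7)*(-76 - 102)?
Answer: -66413/3 ≈ -22138.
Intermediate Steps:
L(z) = 4
s(w) = -⅔ (s(w) = 4/(-6) = 4*(-⅙) = -⅔)
-22019 - s(-7)*(-76 - 102) = -22019 - (-2)*(-76 - 102)/3 = -22019 - (-2)*(-178)/3 = -22019 - 1*356/3 = -22019 - 356/3 = -66413/3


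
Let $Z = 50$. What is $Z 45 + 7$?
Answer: $2257$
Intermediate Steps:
$Z 45 + 7 = 50 \cdot 45 + 7 = 2250 + 7 = 2257$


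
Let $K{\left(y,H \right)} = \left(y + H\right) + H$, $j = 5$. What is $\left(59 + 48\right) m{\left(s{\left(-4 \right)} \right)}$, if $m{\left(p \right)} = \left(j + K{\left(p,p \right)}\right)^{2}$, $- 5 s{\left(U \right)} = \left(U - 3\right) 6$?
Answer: $\frac{2439707}{25} \approx 97588.0$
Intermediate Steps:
$K{\left(y,H \right)} = y + 2 H$ ($K{\left(y,H \right)} = \left(H + y\right) + H = y + 2 H$)
$s{\left(U \right)} = \frac{18}{5} - \frac{6 U}{5}$ ($s{\left(U \right)} = - \frac{\left(U - 3\right) 6}{5} = - \frac{\left(-3 + U\right) 6}{5} = - \frac{-18 + 6 U}{5} = \frac{18}{5} - \frac{6 U}{5}$)
$m{\left(p \right)} = \left(5 + 3 p\right)^{2}$ ($m{\left(p \right)} = \left(5 + \left(p + 2 p\right)\right)^{2} = \left(5 + 3 p\right)^{2}$)
$\left(59 + 48\right) m{\left(s{\left(-4 \right)} \right)} = \left(59 + 48\right) \left(5 + 3 \left(\frac{18}{5} - - \frac{24}{5}\right)\right)^{2} = 107 \left(5 + 3 \left(\frac{18}{5} + \frac{24}{5}\right)\right)^{2} = 107 \left(5 + 3 \cdot \frac{42}{5}\right)^{2} = 107 \left(5 + \frac{126}{5}\right)^{2} = 107 \left(\frac{151}{5}\right)^{2} = 107 \cdot \frac{22801}{25} = \frac{2439707}{25}$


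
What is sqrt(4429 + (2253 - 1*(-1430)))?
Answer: 52*sqrt(3) ≈ 90.067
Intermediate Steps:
sqrt(4429 + (2253 - 1*(-1430))) = sqrt(4429 + (2253 + 1430)) = sqrt(4429 + 3683) = sqrt(8112) = 52*sqrt(3)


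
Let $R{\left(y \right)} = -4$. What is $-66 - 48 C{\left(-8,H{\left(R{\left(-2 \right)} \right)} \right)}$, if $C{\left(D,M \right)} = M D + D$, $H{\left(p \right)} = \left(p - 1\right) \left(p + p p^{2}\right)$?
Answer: $130878$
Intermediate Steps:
$H{\left(p \right)} = \left(-1 + p\right) \left(p + p^{3}\right)$
$C{\left(D,M \right)} = D + D M$ ($C{\left(D,M \right)} = D M + D = D + D M$)
$-66 - 48 C{\left(-8,H{\left(R{\left(-2 \right)} \right)} \right)} = -66 - 48 \left(- 8 \left(1 - 4 \left(-1 - 4 + \left(-4\right)^{3} - \left(-4\right)^{2}\right)\right)\right) = -66 - 48 \left(- 8 \left(1 - 4 \left(-1 - 4 - 64 - 16\right)\right)\right) = -66 - 48 \left(- 8 \left(1 - -340\right)\right) = -66 - 48 \left(- 8 \left(1 + 340\right)\right) = -66 - 48 \left(\left(-8\right) 341\right) = -66 - -130944 = -66 + 130944 = 130878$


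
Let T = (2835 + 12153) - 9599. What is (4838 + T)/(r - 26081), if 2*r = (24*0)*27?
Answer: -10227/26081 ≈ -0.39212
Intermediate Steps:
T = 5389 (T = 14988 - 9599 = 5389)
r = 0 (r = ((24*0)*27)/2 = (0*27)/2 = (1/2)*0 = 0)
(4838 + T)/(r - 26081) = (4838 + 5389)/(0 - 26081) = 10227/(-26081) = 10227*(-1/26081) = -10227/26081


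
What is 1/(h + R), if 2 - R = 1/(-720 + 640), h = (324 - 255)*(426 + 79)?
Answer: 80/2787761 ≈ 2.8697e-5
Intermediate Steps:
h = 34845 (h = 69*505 = 34845)
R = 161/80 (R = 2 - 1/(-720 + 640) = 2 - 1/(-80) = 2 - 1*(-1/80) = 2 + 1/80 = 161/80 ≈ 2.0125)
1/(h + R) = 1/(34845 + 161/80) = 1/(2787761/80) = 80/2787761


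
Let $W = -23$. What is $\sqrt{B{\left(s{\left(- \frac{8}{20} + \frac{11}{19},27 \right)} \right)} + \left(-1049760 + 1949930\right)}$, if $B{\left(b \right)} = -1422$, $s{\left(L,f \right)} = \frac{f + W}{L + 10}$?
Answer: $2 \sqrt{224687} \approx 948.02$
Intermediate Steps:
$s{\left(L,f \right)} = \frac{-23 + f}{10 + L}$ ($s{\left(L,f \right)} = \frac{f - 23}{L + 10} = \frac{-23 + f}{10 + L}$)
$\sqrt{B{\left(s{\left(- \frac{8}{20} + \frac{11}{19},27 \right)} \right)} + \left(-1049760 + 1949930\right)} = \sqrt{-1422 + \left(-1049760 + 1949930\right)} = \sqrt{-1422 + 900170} = \sqrt{898748} = 2 \sqrt{224687}$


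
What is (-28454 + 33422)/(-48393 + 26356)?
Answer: -4968/22037 ≈ -0.22544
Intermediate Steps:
(-28454 + 33422)/(-48393 + 26356) = 4968/(-22037) = 4968*(-1/22037) = -4968/22037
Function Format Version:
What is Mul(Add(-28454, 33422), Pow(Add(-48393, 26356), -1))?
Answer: Rational(-4968, 22037) ≈ -0.22544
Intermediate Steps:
Mul(Add(-28454, 33422), Pow(Add(-48393, 26356), -1)) = Mul(4968, Pow(-22037, -1)) = Mul(4968, Rational(-1, 22037)) = Rational(-4968, 22037)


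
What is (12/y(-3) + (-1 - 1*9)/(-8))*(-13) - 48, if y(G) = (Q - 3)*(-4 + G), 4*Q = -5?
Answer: -33079/476 ≈ -69.494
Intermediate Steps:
Q = -5/4 (Q = (¼)*(-5) = -5/4 ≈ -1.2500)
y(G) = 17 - 17*G/4 (y(G) = (-5/4 - 3)*(-4 + G) = -17*(-4 + G)/4 = 17 - 17*G/4)
(12/y(-3) + (-1 - 1*9)/(-8))*(-13) - 48 = (12/(17 - 17/4*(-3)) + (-1 - 1*9)/(-8))*(-13) - 48 = (12/(17 + 51/4) + (-1 - 9)*(-⅛))*(-13) - 48 = (12/(119/4) - 10*(-⅛))*(-13) - 48 = (12*(4/119) + 5/4)*(-13) - 48 = (48/119 + 5/4)*(-13) - 48 = (787/476)*(-13) - 48 = -10231/476 - 48 = -33079/476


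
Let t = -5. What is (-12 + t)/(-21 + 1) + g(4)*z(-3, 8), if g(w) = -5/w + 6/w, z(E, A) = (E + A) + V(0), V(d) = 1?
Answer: 47/20 ≈ 2.3500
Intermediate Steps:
z(E, A) = 1 + A + E (z(E, A) = (E + A) + 1 = (A + E) + 1 = 1 + A + E)
g(w) = 1/w
(-12 + t)/(-21 + 1) + g(4)*z(-3, 8) = (-12 - 5)/(-21 + 1) + (1 + 8 - 3)/4 = -17/(-20) + (¼)*6 = -17*(-1/20) + 3/2 = 17/20 + 3/2 = 47/20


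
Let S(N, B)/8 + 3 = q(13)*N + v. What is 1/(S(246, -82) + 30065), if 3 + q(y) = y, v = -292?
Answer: 1/47385 ≈ 2.1104e-5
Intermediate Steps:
q(y) = -3 + y
S(N, B) = -2360 + 80*N (S(N, B) = -24 + 8*((-3 + 13)*N - 292) = -24 + 8*(10*N - 292) = -24 + 8*(-292 + 10*N) = -24 + (-2336 + 80*N) = -2360 + 80*N)
1/(S(246, -82) + 30065) = 1/((-2360 + 80*246) + 30065) = 1/((-2360 + 19680) + 30065) = 1/(17320 + 30065) = 1/47385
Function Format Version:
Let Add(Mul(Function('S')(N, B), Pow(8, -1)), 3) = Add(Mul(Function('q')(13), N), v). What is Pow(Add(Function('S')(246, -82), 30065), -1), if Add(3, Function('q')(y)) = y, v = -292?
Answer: Rational(1, 47385) ≈ 2.1104e-5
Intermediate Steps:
Function('q')(y) = Add(-3, y)
Function('S')(N, B) = Add(-2360, Mul(80, N)) (Function('S')(N, B) = Add(-24, Mul(8, Add(Mul(Add(-3, 13), N), -292))) = Add(-24, Mul(8, Add(Mul(10, N), -292))) = Add(-24, Mul(8, Add(-292, Mul(10, N)))) = Add(-24, Add(-2336, Mul(80, N))) = Add(-2360, Mul(80, N)))
Pow(Add(Function('S')(246, -82), 30065), -1) = Pow(Add(Add(-2360, Mul(80, 246)), 30065), -1) = Pow(Add(Add(-2360, 19680), 30065), -1) = Pow(Add(17320, 30065), -1) = Pow(47385, -1) = Rational(1, 47385)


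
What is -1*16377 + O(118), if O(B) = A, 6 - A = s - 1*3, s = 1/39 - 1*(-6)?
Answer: -638587/39 ≈ -16374.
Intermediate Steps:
s = 235/39 (s = 1/39 + 6 = 235/39 ≈ 6.0256)
A = 116/39 (A = 6 - (235/39 - 1*3) = 6 - (235/39 - 3) = 6 - 1*118/39 = 6 - 118/39 = 116/39 ≈ 2.9744)
O(B) = 116/39
-1*16377 + O(118) = -1*16377 + 116/39 = -16377 + 116/39 = -638587/39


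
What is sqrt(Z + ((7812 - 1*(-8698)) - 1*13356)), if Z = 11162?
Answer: 2*sqrt(3579) ≈ 119.65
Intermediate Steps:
sqrt(Z + ((7812 - 1*(-8698)) - 1*13356)) = sqrt(11162 + ((7812 - 1*(-8698)) - 1*13356)) = sqrt(11162 + ((7812 + 8698) - 13356)) = sqrt(11162 + (16510 - 13356)) = sqrt(11162 + 3154) = sqrt(14316) = 2*sqrt(3579)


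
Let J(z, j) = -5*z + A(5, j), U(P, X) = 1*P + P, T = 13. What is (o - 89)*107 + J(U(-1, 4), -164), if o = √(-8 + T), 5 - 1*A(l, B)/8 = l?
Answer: -9513 + 107*√5 ≈ -9273.7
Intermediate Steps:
A(l, B) = 40 - 8*l
U(P, X) = 2*P (U(P, X) = P + P = 2*P)
J(z, j) = -5*z (J(z, j) = -5*z + (40 - 8*5) = -5*z + (40 - 40) = -5*z + 0 = -5*z)
o = √5 (o = √(-8 + 13) = √5 ≈ 2.2361)
(o - 89)*107 + J(U(-1, 4), -164) = (√5 - 89)*107 - 10*(-1) = (-89 + √5)*107 - 5*(-2) = (-9523 + 107*√5) + 10 = -9513 + 107*√5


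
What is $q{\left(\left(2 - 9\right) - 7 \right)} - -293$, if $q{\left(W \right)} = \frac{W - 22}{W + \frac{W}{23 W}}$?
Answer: $\frac{31627}{107} \approx 295.58$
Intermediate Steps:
$q{\left(W \right)} = \frac{-22 + W}{\frac{1}{23} + W}$ ($q{\left(W \right)} = \frac{-22 + W}{W + W \frac{1}{23 W}} = \frac{-22 + W}{W + \frac{1}{23}} = \frac{-22 + W}{\frac{1}{23} + W}$)
$q{\left(\left(2 - 9\right) - 7 \right)} - -293 = \frac{23 \left(-22 + \left(\left(2 - 9\right) - 7\right)\right)}{1 + 23 \left(\left(2 - 9\right) - 7\right)} - -293 = \frac{23 \left(-22 + \left(\left(2 - 9\right) - 7\right)\right)}{1 + 23 \left(\left(2 - 9\right) - 7\right)} + 293 = \frac{23 \left(-22 - 14\right)}{1 + 23 \left(-7 - 7\right)} + 293 = \frac{23 \left(-22 - 14\right)}{1 + 23 \left(-14\right)} + 293 = 23 \frac{1}{1 - 322} \left(-36\right) + 293 = 23 \frac{1}{-321} \left(-36\right) + 293 = 23 \left(- \frac{1}{321}\right) \left(-36\right) + 293 = \frac{276}{107} + 293 = \frac{31627}{107}$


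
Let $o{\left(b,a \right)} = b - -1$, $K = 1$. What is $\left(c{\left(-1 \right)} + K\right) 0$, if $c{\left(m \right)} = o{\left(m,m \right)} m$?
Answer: $0$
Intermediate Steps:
$o{\left(b,a \right)} = 1 + b$ ($o{\left(b,a \right)} = b + 1 = 1 + b$)
$c{\left(m \right)} = m \left(1 + m\right)$ ($c{\left(m \right)} = \left(1 + m\right) m = m \left(1 + m\right)$)
$\left(c{\left(-1 \right)} + K\right) 0 = \left(- (1 - 1) + 1\right) 0 = \left(\left(-1\right) 0 + 1\right) 0 = \left(0 + 1\right) 0 = 1 \cdot 0 = 0$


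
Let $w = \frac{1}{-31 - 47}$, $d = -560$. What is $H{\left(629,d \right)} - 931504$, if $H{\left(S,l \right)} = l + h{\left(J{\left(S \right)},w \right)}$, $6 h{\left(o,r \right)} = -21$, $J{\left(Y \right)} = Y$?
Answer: $- \frac{1864135}{2} \approx -9.3207 \cdot 10^{5}$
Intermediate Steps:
$w = - \frac{1}{78}$ ($w = \frac{1}{-78} = - \frac{1}{78} \approx -0.012821$)
$h{\left(o,r \right)} = - \frac{7}{2}$ ($h{\left(o,r \right)} = \frac{1}{6} \left(-21\right) = - \frac{7}{2}$)
$H{\left(S,l \right)} = - \frac{7}{2} + l$ ($H{\left(S,l \right)} = l - \frac{7}{2} = - \frac{7}{2} + l$)
$H{\left(629,d \right)} - 931504 = \left(- \frac{7}{2} - 560\right) - 931504 = - \frac{1127}{2} - 931504 = - \frac{1864135}{2}$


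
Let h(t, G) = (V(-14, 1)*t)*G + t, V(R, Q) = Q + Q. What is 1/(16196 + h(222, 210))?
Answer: 1/109658 ≈ 9.1193e-6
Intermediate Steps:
V(R, Q) = 2*Q
h(t, G) = t + 2*G*t (h(t, G) = ((2*1)*t)*G + t = (2*t)*G + t = 2*G*t + t = t + 2*G*t)
1/(16196 + h(222, 210)) = 1/(16196 + 222*(1 + 2*210)) = 1/(16196 + 222*(1 + 420)) = 1/(16196 + 222*421) = 1/(16196 + 93462) = 1/109658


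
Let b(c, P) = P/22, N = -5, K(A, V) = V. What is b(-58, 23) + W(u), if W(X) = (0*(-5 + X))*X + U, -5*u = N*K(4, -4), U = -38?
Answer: -813/22 ≈ -36.955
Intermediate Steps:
b(c, P) = P/22 (b(c, P) = P*(1/22) = P/22)
u = -4 (u = -(-1)*(-4) = -⅕*20 = -4)
W(X) = -38 (W(X) = (0*(-5 + X))*X - 38 = 0*X - 38 = 0 - 38 = -38)
b(-58, 23) + W(u) = (1/22)*23 - 38 = 23/22 - 38 = -813/22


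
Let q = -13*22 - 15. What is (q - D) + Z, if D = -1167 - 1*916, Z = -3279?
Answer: -1497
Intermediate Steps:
q = -301 (q = -286 - 15 = -301)
D = -2083 (D = -1167 - 916 = -2083)
(q - D) + Z = (-301 - 1*(-2083)) - 3279 = (-301 + 2083) - 3279 = 1782 - 3279 = -1497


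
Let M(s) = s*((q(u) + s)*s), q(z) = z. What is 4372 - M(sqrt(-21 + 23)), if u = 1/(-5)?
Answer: 21862/5 - 2*sqrt(2) ≈ 4369.6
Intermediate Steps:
u = -1/5 ≈ -0.20000
M(s) = s**2*(-1/5 + s) (M(s) = s*((-1/5 + s)*s) = s*(s*(-1/5 + s)) = s**2*(-1/5 + s))
4372 - M(sqrt(-21 + 23)) = 4372 - (sqrt(-21 + 23))**2*(-1/5 + sqrt(-21 + 23)) = 4372 - (sqrt(2))**2*(-1/5 + sqrt(2)) = 4372 - 2*(-1/5 + sqrt(2)) = 4372 - (-2/5 + 2*sqrt(2)) = 4372 + (2/5 - 2*sqrt(2)) = 21862/5 - 2*sqrt(2)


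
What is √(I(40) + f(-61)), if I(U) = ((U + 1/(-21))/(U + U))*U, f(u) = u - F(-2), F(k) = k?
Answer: I*√68838/42 ≈ 6.2469*I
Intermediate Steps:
f(u) = 2 + u (f(u) = u - 1*(-2) = u + 2 = 2 + u)
I(U) = -1/42 + U/2 (I(U) = ((U - 1/21)/((2*U)))*U = ((-1/21 + U)*(1/(2*U)))*U = ((-1/21 + U)/(2*U))*U = -1/42 + U/2)
√(I(40) + f(-61)) = √((-1/42 + (½)*40) + (2 - 61)) = √((-1/42 + 20) - 59) = √(839/42 - 59) = √(-1639/42) = I*√68838/42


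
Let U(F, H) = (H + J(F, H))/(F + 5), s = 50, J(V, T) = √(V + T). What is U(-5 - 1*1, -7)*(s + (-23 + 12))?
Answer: 273 - 39*I*√13 ≈ 273.0 - 140.62*I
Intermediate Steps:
J(V, T) = √(T + V)
U(F, H) = (H + √(F + H))/(5 + F) (U(F, H) = (H + √(H + F))/(F + 5) = (H + √(F + H))/(5 + F))
U(-5 - 1*1, -7)*(s + (-23 + 12)) = ((-7 + √((-5 - 1*1) - 7))/(5 + (-5 - 1*1)))*(50 + (-23 + 12)) = ((-7 + √((-5 - 1) - 7))/(5 + (-5 - 1)))*(50 - 11) = ((-7 + √(-6 - 7))/(5 - 6))*39 = ((-7 + √(-13))/(-1))*39 = -(-7 + I*√13)*39 = (7 - I*√13)*39 = 273 - 39*I*√13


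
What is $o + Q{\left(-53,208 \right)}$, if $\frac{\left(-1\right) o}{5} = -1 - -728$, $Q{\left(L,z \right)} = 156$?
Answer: $-3479$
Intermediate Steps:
$o = -3635$ ($o = - 5 \left(-1 - -728\right) = - 5 \left(-1 + 728\right) = \left(-5\right) 727 = -3635$)
$o + Q{\left(-53,208 \right)} = -3635 + 156 = -3479$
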